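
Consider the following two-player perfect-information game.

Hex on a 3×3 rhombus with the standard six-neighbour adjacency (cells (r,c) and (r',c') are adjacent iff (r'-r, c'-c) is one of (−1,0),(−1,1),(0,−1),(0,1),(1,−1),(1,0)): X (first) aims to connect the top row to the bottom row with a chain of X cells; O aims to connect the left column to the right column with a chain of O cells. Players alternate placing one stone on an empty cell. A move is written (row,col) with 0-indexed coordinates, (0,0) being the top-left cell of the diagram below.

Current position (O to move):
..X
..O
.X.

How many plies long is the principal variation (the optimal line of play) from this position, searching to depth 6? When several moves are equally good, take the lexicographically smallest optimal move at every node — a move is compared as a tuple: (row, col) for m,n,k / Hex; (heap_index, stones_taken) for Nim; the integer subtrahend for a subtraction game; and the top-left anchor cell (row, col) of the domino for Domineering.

PV length from [..X/..O/.X.]: 5 plies

p1 O@[..X/..O/.X.]: (0,0)[O.X/..O/.X.]-1 (0,1)[.OX/..O/.X.]-1 (1,0)[..X/O.O/.X.]-1 (1,1)[..X/.OO/.X.]+1* (2,0)[..X/..O/OX.]-1 (2,2)[..X/..O/.XO]-1
p2 X@[..X/.OO/.X.]: (0,0)[X.X/.OO/.X.]-1* (0,1)[.XX/.OO/.X.]-1 (1,0)[..X/XOO/.X.]-1 (2,0)[..X/.OO/XX.]-1 (2,2)[..X/.OO/.XX]-1
p3 O@[X.X/.OO/.X.]: (0,1)[XOX/.OO/.X.]+1* (1,0)[X.X/OOO/.X.]+1 (2,0)[X.X/.OO/OX.]+1 (2,2)[X.X/.OO/.XO]+1
p4 X@[XOX/.OO/.X.]: (1,0)[XOX/XOO/.X.]-1* (2,0)[XOX/.OO/XX.]-1 (2,2)[XOX/.OO/.XX]-1
p5 O@[XOX/XOO/.X.]: (2,0)[XOX/XOO/OX.]+1* (2,2)[XOX/XOO/.XO]-1
p6 X@[XOX/XOO/OX.] terminal -1; root [..X/..O/.X.] d6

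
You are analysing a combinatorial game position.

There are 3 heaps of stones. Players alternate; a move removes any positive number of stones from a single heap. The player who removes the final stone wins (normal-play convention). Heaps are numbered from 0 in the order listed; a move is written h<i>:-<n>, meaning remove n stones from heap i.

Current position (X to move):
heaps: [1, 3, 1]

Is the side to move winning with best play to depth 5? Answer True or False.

X winning at [(1,3,1)]: True

[(1,3,1)] X move#1: h0:-1:-1/(0,3,1), h1:-1:-1/(1,2,1), h1:-2:-1/(1,1,1), h1:-3:+1/(1,0,1)*, h2:-1:-1/(1,3,0)
[(1,0,1)] O move#2: h0:-1:-1/(0,0,1)*, h2:-1:-1/(1,0,0)
[(0,0,1)] X move#3: h2:-1:+1/(0,0,0)*
[(0,0,0)] end (terminal -1, O#4); searched (1,3,1) to 5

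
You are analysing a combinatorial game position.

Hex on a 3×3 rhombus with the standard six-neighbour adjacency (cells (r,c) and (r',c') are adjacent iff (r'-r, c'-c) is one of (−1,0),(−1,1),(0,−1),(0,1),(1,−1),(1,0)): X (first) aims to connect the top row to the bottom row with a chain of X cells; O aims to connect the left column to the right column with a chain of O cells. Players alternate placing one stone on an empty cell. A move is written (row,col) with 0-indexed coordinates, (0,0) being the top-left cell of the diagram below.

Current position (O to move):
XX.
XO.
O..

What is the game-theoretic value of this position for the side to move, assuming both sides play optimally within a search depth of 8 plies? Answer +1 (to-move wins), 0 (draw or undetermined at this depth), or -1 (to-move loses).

[XX./XO./O..] O move#1: (0,2):+1/XXO/XO./O..*, (1,2):+1/XX./XOO/O.., (2,1):+1/XX./XO./OO., (2,2):+1/XX./XO./O.O
[XXO/XO./O..] end (terminal -1, X#2); searched XX./XO./O.. to 8

value(XX./XO./O.., O) = +1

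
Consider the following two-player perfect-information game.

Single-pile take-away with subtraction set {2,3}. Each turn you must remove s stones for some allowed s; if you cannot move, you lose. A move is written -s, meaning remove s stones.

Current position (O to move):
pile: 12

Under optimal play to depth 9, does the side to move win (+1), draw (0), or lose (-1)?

value(12, O) = +1

p1 O@[12]: -2[10]+1* -3[9]-1
p2 X@[10]: -2[8]-1* -3[7]-1
p3 O@[8]: -2[6]+1* -3[5]+1
p4 X@[6]: -2[4]-1* -3[3]-1
p5 O@[4]: -2[2]-1 -3[1]+1*
p6 X@[1] terminal -1; root [12] d9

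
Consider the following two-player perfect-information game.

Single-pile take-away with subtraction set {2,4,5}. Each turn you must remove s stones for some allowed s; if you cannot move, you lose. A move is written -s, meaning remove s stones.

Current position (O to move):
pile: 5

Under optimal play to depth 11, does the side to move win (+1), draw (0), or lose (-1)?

value(5, O) = +1

[5] O move#1: -2:-1/3, -4:+1/1*, -5:+1/0
[1] end (terminal -1, X#2); searched 5 to 11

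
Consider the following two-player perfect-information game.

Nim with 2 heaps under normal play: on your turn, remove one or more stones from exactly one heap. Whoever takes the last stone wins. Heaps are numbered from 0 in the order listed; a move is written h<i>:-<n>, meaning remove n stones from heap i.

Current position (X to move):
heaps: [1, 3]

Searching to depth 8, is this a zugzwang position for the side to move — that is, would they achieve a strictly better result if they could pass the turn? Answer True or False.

zugzwang((1,3), X) = False

p1 X@[(1,3)]: h0:-1[(0,3)]-1 h1:-1[(1,2)]-1 h1:-2[(1,1)]+1* h1:-3[(1,0)]-1
p2 O@[(1,1)]: h0:-1[(0,1)]-1* h1:-1[(1,0)]-1
p3 X@[(0,1)]: h1:-1[(0,0)]+1*
p4 O@[(0,0)] terminal -1; root [(1,3)] d8
pass branch (O moves first from the same position):
  | p1 O@[(1,3)]: h0:-1[(0,3)]-1 h1:-1[(1,2)]-1 h1:-2[(1,1)]+1* h1:-3[(1,0)]-1
  | p2 X@[(1,1)]: h0:-1[(0,1)]-1* h1:-1[(1,0)]-1
  | p3 O@[(0,1)]: h1:-1[(0,0)]+1*
  | p4 X@[(0,0)] terminal -1; root [(1,3)] d8
X moving scores +1; X passing scores -1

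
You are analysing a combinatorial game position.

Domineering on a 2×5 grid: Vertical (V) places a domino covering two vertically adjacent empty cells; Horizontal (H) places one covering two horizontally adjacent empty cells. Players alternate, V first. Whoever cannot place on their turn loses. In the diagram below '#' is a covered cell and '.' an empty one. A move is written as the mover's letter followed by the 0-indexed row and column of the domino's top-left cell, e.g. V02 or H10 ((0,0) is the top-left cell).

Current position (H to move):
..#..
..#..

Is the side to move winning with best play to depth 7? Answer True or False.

H winning at [..#../..#..]: False

ply 1, H at ..#../..#.. | H00=-1→###../..#..*; H03=-1→..###/..#..; H10=-1→..#../###..; H13=-1→..#../..###
ply 2, V at ###../..#.. | V03=+1→####./..##.*; V04=+1→###.#/..#.#
ply 3, H at ####./..##. | H10=-1→####./####.*
ply 4, V at ####./####. | V04=+1→#####/#####*
ply 5: #####/##### is terminal -1 (H); from ..#../..#.. depth 7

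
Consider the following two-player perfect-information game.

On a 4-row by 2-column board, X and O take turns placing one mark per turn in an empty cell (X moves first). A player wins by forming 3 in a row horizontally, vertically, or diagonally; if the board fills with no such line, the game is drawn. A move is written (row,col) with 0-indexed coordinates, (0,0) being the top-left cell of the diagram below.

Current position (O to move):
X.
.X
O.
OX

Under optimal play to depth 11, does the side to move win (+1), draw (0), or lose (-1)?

[X./.X/O./OX] O move#1: (0,1):-1/XO/.X/O./OX, (1,0):+1/X./OX/O./OX*, (2,1):+0/X./.X/OO/OX
[X./OX/O./OX] end (terminal -1, X#2); searched X./.X/O./OX to 11

value(X./.X/O./OX, O) = +1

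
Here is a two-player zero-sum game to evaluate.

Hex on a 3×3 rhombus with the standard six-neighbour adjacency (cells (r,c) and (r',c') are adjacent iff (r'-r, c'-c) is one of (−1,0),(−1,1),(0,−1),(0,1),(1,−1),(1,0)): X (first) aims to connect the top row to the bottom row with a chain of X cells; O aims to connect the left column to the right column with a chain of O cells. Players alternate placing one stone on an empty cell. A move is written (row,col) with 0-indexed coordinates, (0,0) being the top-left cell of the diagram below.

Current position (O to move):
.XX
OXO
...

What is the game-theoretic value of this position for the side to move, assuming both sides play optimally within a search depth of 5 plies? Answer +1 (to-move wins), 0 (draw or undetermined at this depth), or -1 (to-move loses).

p1 O@[.XX/OXO/...]: (0,0)[OXX/OXO/...]-1* (2,0)[.XX/OXO/O..]-1 (2,1)[.XX/OXO/.O.]-1 (2,2)[.XX/OXO/..O]-1
p2 X@[OXX/OXO/...]: (2,0)[OXX/OXO/X..]+1* (2,1)[OXX/OXO/.X.]+1 (2,2)[OXX/OXO/..X]+1
p3 O@[OXX/OXO/X..] terminal -1; root [.XX/OXO/...] d5

value(.XX/OXO/..., O) = -1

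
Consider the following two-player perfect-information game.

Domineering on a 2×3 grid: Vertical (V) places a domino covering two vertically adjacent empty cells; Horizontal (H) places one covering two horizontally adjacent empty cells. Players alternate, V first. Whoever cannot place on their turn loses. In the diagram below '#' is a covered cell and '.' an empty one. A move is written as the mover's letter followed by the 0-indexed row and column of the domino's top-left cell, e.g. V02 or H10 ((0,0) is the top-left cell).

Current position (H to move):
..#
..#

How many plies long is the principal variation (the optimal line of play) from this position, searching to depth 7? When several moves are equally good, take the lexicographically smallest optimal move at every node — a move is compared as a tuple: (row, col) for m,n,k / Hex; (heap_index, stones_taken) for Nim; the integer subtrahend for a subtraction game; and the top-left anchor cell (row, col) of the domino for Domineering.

PV length from [..#/..#]: 1 ply

ply 1, H at ..#/..# | H00=+1→###/..#*; H10=+1→..#/###
ply 2: ###/..# is terminal -1 (V); from ..#/..# depth 7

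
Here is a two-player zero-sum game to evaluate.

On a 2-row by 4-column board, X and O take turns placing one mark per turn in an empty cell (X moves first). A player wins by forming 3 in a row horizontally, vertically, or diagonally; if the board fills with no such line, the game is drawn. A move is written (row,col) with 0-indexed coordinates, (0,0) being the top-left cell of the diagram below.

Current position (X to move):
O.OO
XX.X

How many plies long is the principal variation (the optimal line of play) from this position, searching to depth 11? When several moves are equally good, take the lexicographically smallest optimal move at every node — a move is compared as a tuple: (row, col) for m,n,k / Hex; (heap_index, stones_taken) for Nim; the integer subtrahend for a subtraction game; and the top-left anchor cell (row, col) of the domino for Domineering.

p1 X@[O.OO/XX.X]: (0,1)[OXOO/XX.X]+0 (1,2)[O.OO/XXXX]+1*
p2 O@[O.OO/XXXX] terminal -1; root [O.OO/XX.X] d11

PV length from [O.OO/XX.X]: 1 ply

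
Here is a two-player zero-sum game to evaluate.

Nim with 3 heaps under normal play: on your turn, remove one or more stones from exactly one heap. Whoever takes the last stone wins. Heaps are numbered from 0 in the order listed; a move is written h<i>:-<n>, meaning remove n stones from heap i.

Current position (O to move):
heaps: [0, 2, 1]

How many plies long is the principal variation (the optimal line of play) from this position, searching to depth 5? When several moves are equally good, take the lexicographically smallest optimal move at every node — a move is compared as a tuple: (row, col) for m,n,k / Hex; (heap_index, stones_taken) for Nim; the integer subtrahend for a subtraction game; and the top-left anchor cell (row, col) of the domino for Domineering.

[(0,2,1)] O move#1: h1:-1:+1/(0,1,1)*, h1:-2:-1/(0,0,1), h2:-1:-1/(0,2,0)
[(0,1,1)] X move#2: h1:-1:-1/(0,0,1)*, h2:-1:-1/(0,1,0)
[(0,0,1)] O move#3: h2:-1:+1/(0,0,0)*
[(0,0,0)] end (terminal -1, X#4); searched (0,2,1) to 5

PV length from [(0,2,1)]: 3 plies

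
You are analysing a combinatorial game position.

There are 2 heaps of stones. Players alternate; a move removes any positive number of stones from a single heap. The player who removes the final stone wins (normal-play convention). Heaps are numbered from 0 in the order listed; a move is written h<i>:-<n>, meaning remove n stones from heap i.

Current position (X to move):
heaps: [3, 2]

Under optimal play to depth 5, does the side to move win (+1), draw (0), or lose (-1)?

p1 X@[(3,2)]: h0:-1[(2,2)]+1* h0:-2[(1,2)]-1 h0:-3[(0,2)]-1 h1:-1[(3,1)]-1 h1:-2[(3,0)]-1
p2 O@[(2,2)]: h0:-1[(1,2)]-1* h0:-2[(0,2)]-1 h1:-1[(2,1)]-1 h1:-2[(2,0)]-1
p3 X@[(1,2)]: h0:-1[(0,2)]-1 h1:-1[(1,1)]+1* h1:-2[(1,0)]-1
p4 O@[(1,1)]: h0:-1[(0,1)]-1* h1:-1[(1,0)]-1
p5 X@[(0,1)]: h1:-1[(0,0)]+1*
p6 O@[(0,0)] terminal -1; root [(3,2)] d5

value((3,2), X) = +1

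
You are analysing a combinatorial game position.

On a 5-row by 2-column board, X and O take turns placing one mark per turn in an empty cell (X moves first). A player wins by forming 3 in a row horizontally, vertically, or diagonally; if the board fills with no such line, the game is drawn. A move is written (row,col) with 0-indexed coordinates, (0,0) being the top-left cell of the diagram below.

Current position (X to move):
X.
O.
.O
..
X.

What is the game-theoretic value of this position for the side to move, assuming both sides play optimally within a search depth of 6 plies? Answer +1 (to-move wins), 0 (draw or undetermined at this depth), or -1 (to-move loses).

[X./O./.O/../X.] X move#1: (0,1):-1/XX/O./.O/../X., (1,1):+0/X./OX/.O/../X.*, (2,0):+0/X./O./XO/../X., (3,0):+0/X./O./.O/X./X., (3,1):+0/X./O./.O/.X/X., (4,1):-1/X./O./.O/../XX
[X./OX/.O/../X.] O move#2: (0,1):+0/XO/OX/.O/../X.*, (2,0):+0/X./OX/OO/../X., (3,0):+0/X./OX/.O/O./X., (3,1):+0/X./OX/.O/.O/X., (4,1):+0/X./OX/.O/../XO
[XO/OX/.O/../X.] X move#3: (2,0):+0/XO/OX/XO/../X.*, (3,0):+0/XO/OX/.O/X./X., (3,1):+0/XO/OX/.O/.X/X., (4,1):+0/XO/OX/.O/../XX
[XO/OX/XO/../X.] O move#4: (3,0):+0/XO/OX/XO/O./X.*, (3,1):-1/XO/OX/XO/.O/X., (4,1):-1/XO/OX/XO/../XO
[XO/OX/XO/O./X.] X move#5: (3,1):+0/XO/OX/XO/OX/X.*, (4,1):+0/XO/OX/XO/O./XX
[XO/OX/XO/OX/X.] O move#6: (4,1):+0/XO/OX/XO/OX/XO*
[XO/OX/XO/OX/XO] end (terminal +0, X#7); searched X./O./.O/../X. to 6

value(X./O./.O/../X., X) = 0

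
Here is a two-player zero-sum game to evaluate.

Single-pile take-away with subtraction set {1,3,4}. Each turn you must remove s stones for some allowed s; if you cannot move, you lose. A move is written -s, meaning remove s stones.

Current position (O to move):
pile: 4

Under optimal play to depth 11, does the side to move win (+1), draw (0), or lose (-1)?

value(4, O) = +1

[4] O move#1: -1:-1/3, -3:-1/1, -4:+1/0*
[0] end (terminal -1, X#2); searched 4 to 11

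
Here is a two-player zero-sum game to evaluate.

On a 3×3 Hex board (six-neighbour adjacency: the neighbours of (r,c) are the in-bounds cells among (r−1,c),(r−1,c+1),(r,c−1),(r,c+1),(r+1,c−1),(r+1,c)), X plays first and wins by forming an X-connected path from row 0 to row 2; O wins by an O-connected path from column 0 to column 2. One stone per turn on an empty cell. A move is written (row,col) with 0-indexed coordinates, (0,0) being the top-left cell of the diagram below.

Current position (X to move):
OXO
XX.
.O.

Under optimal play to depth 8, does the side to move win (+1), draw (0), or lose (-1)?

p1 X@[OXO/XX./.O.]: (1,2)[OXO/XXX/.O.]+1* (2,0)[OXO/XX./XO.]+1 (2,2)[OXO/XX./.OX]+1
p2 O@[OXO/XXX/.O.]: (2,0)[OXO/XXX/OO.]-1* (2,2)[OXO/XXX/.OO]-1
p3 X@[OXO/XXX/OO.]: (2,2)[OXO/XXX/OOX]+1*
p4 O@[OXO/XXX/OOX] terminal -1; root [OXO/XX./.O.] d8

value(OXO/XX./.O., X) = +1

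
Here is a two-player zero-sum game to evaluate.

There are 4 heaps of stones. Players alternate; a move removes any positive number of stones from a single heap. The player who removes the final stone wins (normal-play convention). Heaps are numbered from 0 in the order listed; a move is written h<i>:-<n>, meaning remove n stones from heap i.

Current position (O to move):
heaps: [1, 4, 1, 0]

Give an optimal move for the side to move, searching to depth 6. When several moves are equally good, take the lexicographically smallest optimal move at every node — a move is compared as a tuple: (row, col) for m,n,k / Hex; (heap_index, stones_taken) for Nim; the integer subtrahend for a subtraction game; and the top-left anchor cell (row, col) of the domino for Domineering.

ply 1, O at (1,4,1,0) | h0:-1=-1→(0,4,1,0); h1:-1=-1→(1,3,1,0); h1:-2=-1→(1,2,1,0); h1:-3=-1→(1,1,1,0); h1:-4=+1→(1,0,1,0)*; h2:-1=-1→(1,4,0,0)
ply 2, X at (1,0,1,0) | h0:-1=-1→(0,0,1,0)*; h2:-1=-1→(1,0,0,0)
ply 3, O at (0,0,1,0) | h2:-1=+1→(0,0,0,0)*
ply 4: (0,0,0,0) is terminal -1 (X); from (1,4,1,0) depth 6

O's best at [(1,4,1,0)]: h1:-4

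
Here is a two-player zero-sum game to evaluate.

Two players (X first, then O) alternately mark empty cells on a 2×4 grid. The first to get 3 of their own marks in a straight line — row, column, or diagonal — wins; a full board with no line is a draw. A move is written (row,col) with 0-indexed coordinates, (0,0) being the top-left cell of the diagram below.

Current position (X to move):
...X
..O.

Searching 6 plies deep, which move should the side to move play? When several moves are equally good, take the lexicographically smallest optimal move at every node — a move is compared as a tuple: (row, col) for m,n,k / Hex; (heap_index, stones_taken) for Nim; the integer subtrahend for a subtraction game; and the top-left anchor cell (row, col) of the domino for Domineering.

[...X/..O.] X move#1: (0,0):-1/X..X/..O., (0,1):+0/.X.X/..O.*, (0,2):+0/..XX/..O., (1,0):+0/...X/X.O., (1,1):+0/...X/.XO., (1,3):+0/...X/..OX
[.X.X/..O.] O move#2: (0,0):-1/OX.X/..O., (0,2):+0/.XOX/..O.*, (1,0):-1/.X.X/O.O., (1,1):-1/.X.X/.OO., (1,3):-1/.X.X/..OO
[.XOX/..O.] X move#3: (0,0):-1/XXOX/..O., (1,0):+0/.XOX/X.O.*, (1,1):+0/.XOX/.XO., (1,3):+0/.XOX/..OX
[.XOX/X.O.] O move#4: (0,0):+0/OXOX/X.O.*, (1,1):+0/.XOX/XOO., (1,3):+0/.XOX/X.OO
[OXOX/X.O.] X move#5: (1,1):+0/OXOX/XXO.*, (1,3):+0/OXOX/X.OX
[OXOX/XXO.] O move#6: (1,3):+0/OXOX/XXOO*
[OXOX/XXOO] end (terminal +0, X#7); searched ...X/..O. to 6

X's best at [...X/..O.]: (0,1)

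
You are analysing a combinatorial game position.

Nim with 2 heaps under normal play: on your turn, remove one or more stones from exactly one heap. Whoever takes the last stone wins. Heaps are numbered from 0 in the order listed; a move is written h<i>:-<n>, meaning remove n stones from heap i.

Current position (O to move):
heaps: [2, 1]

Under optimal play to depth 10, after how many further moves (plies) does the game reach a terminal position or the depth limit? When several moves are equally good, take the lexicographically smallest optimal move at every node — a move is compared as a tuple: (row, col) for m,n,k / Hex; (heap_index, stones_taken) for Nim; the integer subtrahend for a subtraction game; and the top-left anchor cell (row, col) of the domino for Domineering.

[(2,1)] O move#1: h0:-1:+1/(1,1)*, h0:-2:-1/(0,1), h1:-1:-1/(2,0)
[(1,1)] X move#2: h0:-1:-1/(0,1)*, h1:-1:-1/(1,0)
[(0,1)] O move#3: h1:-1:+1/(0,0)*
[(0,0)] end (terminal -1, X#4); searched (2,1) to 10

PV length from [(2,1)]: 3 plies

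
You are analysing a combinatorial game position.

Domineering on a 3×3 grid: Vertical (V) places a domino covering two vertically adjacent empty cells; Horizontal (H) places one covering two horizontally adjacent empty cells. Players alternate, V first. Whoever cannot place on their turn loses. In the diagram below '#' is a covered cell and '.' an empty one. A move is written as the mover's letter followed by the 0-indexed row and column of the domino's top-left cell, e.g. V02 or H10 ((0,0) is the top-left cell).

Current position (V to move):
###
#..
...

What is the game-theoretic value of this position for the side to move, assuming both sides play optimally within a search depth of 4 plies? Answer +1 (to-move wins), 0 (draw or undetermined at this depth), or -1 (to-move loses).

p1 V@[###/#../...]: V11[###/##./.#.]+1* V12[###/#.#/..#]-1
p2 H@[###/##./.#.] terminal -1; root [###/#../...] d4

value(###/#../..., V) = +1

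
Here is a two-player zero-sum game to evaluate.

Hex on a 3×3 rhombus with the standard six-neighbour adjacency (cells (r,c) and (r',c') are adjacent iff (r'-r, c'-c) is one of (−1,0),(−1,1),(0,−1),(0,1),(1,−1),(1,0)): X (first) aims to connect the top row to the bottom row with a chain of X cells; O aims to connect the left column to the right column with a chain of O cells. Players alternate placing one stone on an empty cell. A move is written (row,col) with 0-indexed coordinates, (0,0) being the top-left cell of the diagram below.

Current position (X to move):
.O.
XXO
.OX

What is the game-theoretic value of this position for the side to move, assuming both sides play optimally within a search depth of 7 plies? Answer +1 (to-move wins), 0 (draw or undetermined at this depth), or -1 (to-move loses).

ply 1, X at .O./XXO/.OX | (0,0)=-1→XO./XXO/.OX; (0,2)=-1→.OX/XXO/.OX; (2,0)=+1→.O./XXO/XOX*
ply 2, O at .O./XXO/XOX | (0,0)=-1→OO./XXO/XOX*; (0,2)=-1→.OO/XXO/XOX
ply 3, X at OO./XXO/XOX | (0,2)=+1→OOX/XXO/XOX*
ply 4: OOX/XXO/XOX is terminal -1 (O); from .O./XXO/.OX depth 7

value(.O./XXO/.OX, X) = +1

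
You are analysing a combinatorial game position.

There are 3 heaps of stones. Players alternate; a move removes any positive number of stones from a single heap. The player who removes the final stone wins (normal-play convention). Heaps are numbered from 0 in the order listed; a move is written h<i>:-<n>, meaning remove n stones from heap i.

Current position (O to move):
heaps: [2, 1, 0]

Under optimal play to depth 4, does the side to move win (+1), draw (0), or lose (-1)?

value((2,1,0), O) = +1

p1 O@[(2,1,0)]: h0:-1[(1,1,0)]+1* h0:-2[(0,1,0)]-1 h1:-1[(2,0,0)]-1
p2 X@[(1,1,0)]: h0:-1[(0,1,0)]-1* h1:-1[(1,0,0)]-1
p3 O@[(0,1,0)]: h1:-1[(0,0,0)]+1*
p4 X@[(0,0,0)] terminal -1; root [(2,1,0)] d4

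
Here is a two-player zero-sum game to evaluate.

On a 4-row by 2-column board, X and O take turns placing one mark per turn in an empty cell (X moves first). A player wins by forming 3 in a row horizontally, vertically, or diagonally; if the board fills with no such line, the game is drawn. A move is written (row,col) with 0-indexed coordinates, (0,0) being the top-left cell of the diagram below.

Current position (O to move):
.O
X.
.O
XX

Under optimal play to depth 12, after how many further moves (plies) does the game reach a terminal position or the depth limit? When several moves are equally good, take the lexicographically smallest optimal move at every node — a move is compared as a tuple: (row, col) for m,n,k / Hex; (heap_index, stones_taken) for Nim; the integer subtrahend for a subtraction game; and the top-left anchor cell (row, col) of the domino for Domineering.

p1 O@[.O/X./.O/XX]: (0,0)[OO/X./.O/XX]-1 (1,1)[.O/XO/.O/XX]+1* (2,0)[.O/X./OO/XX]+0
p2 X@[.O/XO/.O/XX] terminal -1; root [.O/X./.O/XX] d12

PV length from [.O/X./.O/XX]: 1 ply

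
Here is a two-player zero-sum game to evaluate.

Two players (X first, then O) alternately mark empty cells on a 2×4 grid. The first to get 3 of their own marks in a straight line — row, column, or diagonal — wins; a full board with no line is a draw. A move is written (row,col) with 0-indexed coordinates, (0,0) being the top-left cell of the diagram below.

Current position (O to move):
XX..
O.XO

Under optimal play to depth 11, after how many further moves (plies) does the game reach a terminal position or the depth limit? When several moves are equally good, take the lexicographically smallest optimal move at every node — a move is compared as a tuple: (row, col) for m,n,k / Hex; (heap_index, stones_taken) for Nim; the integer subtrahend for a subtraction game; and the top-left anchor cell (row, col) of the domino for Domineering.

p1 O@[XX../O.XO]: (0,2)[XXO./O.XO]+0* (0,3)[XX.O/O.XO]-1 (1,1)[XX../OOXO]-1
p2 X@[XXO./O.XO]: (0,3)[XXOX/O.XO]+0* (1,1)[XXO./OXXO]+0
p3 O@[XXOX/O.XO]: (1,1)[XXOX/OOXO]+0*
p4 X@[XXOX/OOXO] terminal +0; root [XX../O.XO] d11

PV length from [XX../O.XO]: 3 plies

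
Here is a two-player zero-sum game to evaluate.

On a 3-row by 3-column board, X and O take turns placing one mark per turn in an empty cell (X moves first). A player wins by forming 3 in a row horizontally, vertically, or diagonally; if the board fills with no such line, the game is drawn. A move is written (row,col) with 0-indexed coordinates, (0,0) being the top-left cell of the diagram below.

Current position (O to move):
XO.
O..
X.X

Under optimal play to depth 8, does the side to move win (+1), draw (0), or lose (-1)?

value(XO./O../X.X, O) = -1

ply 1, O at XO./O../X.X | (0,2)=-1→XOO/O../X.X*; (1,1)=-1→XO./OO./X.X; (1,2)=-1→XO./O.O/X.X; (2,1)=-1→XO./O../XOX
ply 2, X at XOO/O../X.X | (1,1)=+1→XOO/OX./X.X*; (1,2)=+1→XOO/O.X/X.X; (2,1)=+1→XOO/O../XXX
ply 3: XOO/OX./X.X is terminal -1 (O); from XO./O../X.X depth 8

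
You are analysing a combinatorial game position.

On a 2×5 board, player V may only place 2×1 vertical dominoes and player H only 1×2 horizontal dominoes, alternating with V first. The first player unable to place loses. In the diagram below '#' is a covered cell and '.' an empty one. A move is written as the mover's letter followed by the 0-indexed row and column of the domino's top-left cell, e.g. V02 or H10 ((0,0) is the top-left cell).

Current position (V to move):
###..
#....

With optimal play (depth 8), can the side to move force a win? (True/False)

V winning at [###../#....]: True

ply 1, V at ###../#.... | V03=+1→####./#..#.*; V04=-1→###.#/#...#
ply 2, H at ####./#..#. | H11=-1→####./####.*
ply 3, V at ####./####. | V04=+1→#####/#####*
ply 4: #####/##### is terminal -1 (H); from ###../#.... depth 8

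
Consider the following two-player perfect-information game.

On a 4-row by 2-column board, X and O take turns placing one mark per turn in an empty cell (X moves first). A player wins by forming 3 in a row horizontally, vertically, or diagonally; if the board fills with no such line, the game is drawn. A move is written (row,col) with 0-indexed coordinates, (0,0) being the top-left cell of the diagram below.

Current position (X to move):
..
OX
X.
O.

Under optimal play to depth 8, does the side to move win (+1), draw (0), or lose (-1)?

[../OX/X./O.] X move#1: (0,0):+0/X./OX/X./O., (0,1):+0/.X/OX/X./O., (2,1):+1/../OX/XX/O.*, (3,1):+0/../OX/X./OX
[../OX/XX/O.] O move#2: (0,0):-1/O./OX/XX/O.*, (0,1):-1/.O/OX/XX/O., (3,1):-1/../OX/XX/OO
[O./OX/XX/O.] X move#3: (0,1):+1/OX/OX/XX/O.*, (3,1):+1/O./OX/XX/OX
[OX/OX/XX/O.] end (terminal -1, O#4); searched ../OX/X./O. to 8

value(../OX/X./O., X) = +1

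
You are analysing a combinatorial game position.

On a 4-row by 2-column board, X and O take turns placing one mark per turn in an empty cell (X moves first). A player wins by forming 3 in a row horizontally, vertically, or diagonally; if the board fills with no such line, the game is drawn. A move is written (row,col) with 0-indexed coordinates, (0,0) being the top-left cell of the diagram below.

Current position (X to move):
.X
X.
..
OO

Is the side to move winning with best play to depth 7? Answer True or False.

p1 X@[.X/X./../OO]: (0,0)[XX/X./../OO]+0* (1,1)[.X/XX/../OO]+0 (2,0)[.X/X./X./OO]+0 (2,1)[.X/X./.X/OO]+0
p2 O@[XX/X./../OO]: (1,1)[XX/XO/../OO]-1 (2,0)[XX/X./O./OO]+0* (2,1)[XX/X./.O/OO]-1
p3 X@[XX/X./O./OO]: (1,1)[XX/XX/O./OO]+0* (2,1)[XX/X./OX/OO]+0
p4 O@[XX/XX/O./OO]: (2,1)[XX/XX/OO/OO]+0*
p5 X@[XX/XX/OO/OO] terminal +0; root [.X/X./../OO] d7

X winning at [.X/X./../OO]: False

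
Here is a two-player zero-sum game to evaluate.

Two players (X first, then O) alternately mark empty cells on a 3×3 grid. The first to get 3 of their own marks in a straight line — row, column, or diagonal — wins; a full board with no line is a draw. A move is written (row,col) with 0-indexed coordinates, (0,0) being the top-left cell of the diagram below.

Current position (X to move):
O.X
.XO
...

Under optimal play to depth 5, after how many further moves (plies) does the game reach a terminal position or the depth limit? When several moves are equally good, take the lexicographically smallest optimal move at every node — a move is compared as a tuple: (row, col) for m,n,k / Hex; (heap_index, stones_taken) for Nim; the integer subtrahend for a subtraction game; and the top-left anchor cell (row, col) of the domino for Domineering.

PV length from [O.X/.XO/...]: 3 plies

ply 1, X at O.X/.XO/... | (0,1)=+1→OXX/.XO/...*; (1,0)=+0→O.X/XXO/...; (2,0)=+1→O.X/.XO/X..; (2,1)=+1→O.X/.XO/.X.; (2,2)=+0→O.X/.XO/..X
ply 2, O at OXX/.XO/... | (1,0)=-1→OXX/OXO/...*; (2,0)=-1→OXX/.XO/O..; (2,1)=-1→OXX/.XO/.O.; (2,2)=-1→OXX/.XO/..O
ply 3, X at OXX/OXO/... | (2,0)=+1→OXX/OXO/X..*; (2,1)=+1→OXX/OXO/.X.; (2,2)=-1→OXX/OXO/..X
ply 4: OXX/OXO/X.. is terminal -1 (O); from O.X/.XO/... depth 5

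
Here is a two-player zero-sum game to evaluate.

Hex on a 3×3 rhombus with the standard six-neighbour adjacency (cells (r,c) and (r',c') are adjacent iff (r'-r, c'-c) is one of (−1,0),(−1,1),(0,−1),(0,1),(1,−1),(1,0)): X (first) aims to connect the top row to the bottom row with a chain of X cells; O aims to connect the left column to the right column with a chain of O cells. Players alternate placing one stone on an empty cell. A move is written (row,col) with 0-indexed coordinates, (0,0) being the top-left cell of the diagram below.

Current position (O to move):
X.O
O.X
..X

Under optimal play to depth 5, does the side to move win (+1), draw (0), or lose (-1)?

value(X.O/O.X/..X, O) = +1

ply 1, O at X.O/O.X/..X | (0,1)=+1→XOO/O.X/..X*; (1,1)=+1→X.O/OOX/..X; (2,0)=+1→X.O/O.X/O.X; (2,1)=+1→X.O/O.X/.OX
ply 2: XOO/O.X/..X is terminal -1 (X); from X.O/O.X/..X depth 5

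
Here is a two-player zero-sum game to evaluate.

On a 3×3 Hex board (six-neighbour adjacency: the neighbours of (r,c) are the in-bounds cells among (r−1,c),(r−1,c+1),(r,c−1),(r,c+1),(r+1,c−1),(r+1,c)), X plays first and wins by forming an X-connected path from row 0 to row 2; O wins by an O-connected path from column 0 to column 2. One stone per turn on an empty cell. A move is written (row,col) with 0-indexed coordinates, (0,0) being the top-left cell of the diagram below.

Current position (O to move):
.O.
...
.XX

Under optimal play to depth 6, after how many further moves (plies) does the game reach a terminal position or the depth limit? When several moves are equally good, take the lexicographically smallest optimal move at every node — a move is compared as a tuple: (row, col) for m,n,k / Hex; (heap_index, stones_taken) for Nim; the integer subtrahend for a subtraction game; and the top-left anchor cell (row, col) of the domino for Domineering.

ply 1, O at .O./.../.XX | (0,0)=-1→OO./.../.XX; (0,2)=+1→.OO/.../.XX*; (1,0)=-1→.O./O../.XX; (1,1)=+1→.O./.O./.XX; (1,2)=+1→.O./..O/.XX; (2,0)=-1→.O./.../OXX
ply 2, X at .OO/.../.XX | (0,0)=-1→XOO/.../.XX*; (1,0)=-1→.OO/X../.XX; (1,1)=-1→.OO/.X./.XX; (1,2)=-1→.OO/..X/.XX; (2,0)=-1→.OO/.../XXX
ply 3, O at XOO/.../.XX | (1,0)=+1→XOO/O../.XX*; (1,1)=+1→XOO/.O./.XX; (1,2)=-1→XOO/..O/.XX; (2,0)=+1→XOO/.../OXX
ply 4: XOO/O../.XX is terminal -1 (X); from .O./.../.XX depth 6

PV length from [.O./.../.XX]: 3 plies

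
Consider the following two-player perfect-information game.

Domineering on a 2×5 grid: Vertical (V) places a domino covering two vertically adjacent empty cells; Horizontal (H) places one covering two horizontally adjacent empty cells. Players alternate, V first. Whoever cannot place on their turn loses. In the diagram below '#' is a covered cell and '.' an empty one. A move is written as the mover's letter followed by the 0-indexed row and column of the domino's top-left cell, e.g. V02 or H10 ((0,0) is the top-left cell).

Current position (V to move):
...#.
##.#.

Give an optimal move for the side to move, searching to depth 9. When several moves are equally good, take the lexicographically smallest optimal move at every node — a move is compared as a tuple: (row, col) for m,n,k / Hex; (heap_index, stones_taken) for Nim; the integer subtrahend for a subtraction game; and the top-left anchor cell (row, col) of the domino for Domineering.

ply 1, V at ...#./##.#. | V02=+1→..##./####.*; V04=-1→...##/##.##
ply 2, H at ..##./####. | H00=-1→####./####.*
ply 3, V at ####./####. | V04=+1→#####/#####*
ply 4: #####/##### is terminal -1 (H); from ...#./##.#. depth 9

V's best at [...#./##.#.]: V02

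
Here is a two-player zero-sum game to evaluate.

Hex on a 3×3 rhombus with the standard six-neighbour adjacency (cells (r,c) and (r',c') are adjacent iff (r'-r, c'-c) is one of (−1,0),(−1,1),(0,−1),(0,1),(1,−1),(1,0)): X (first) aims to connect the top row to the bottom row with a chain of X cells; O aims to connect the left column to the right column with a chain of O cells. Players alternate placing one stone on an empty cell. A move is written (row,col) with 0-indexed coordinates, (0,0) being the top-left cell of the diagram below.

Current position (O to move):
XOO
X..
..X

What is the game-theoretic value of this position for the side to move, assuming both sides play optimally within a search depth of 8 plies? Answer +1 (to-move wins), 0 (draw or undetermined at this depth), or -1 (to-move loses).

[XOO/X../..X] O move#1: (1,1):-1/XOO/XO./..X*, (1,2):-1/XOO/X.O/..X, (2,0):-1/XOO/X../O.X, (2,1):-1/XOO/X../.OX
[XOO/XO./..X] X move#2: (1,2):-1/XOO/XOX/..X, (2,0):+1/XOO/XO./X.X*, (2,1):-1/XOO/XO./.XX
[XOO/XO./X.X] end (terminal -1, O#3); searched XOO/X../..X to 8

value(XOO/X../..X, O) = -1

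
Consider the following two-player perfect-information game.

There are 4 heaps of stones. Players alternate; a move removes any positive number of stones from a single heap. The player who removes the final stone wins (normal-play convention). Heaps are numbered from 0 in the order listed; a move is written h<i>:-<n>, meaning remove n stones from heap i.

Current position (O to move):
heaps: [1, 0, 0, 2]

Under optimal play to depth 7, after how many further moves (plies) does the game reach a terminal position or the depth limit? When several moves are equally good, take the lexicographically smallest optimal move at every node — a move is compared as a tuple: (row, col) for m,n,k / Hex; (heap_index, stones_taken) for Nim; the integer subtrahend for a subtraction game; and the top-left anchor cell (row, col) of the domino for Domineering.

PV length from [(1,0,0,2)]: 3 plies

[(1,0,0,2)] O move#1: h0:-1:-1/(0,0,0,2), h3:-1:+1/(1,0,0,1)*, h3:-2:-1/(1,0,0,0)
[(1,0,0,1)] X move#2: h0:-1:-1/(0,0,0,1)*, h3:-1:-1/(1,0,0,0)
[(0,0,0,1)] O move#3: h3:-1:+1/(0,0,0,0)*
[(0,0,0,0)] end (terminal -1, X#4); searched (1,0,0,2) to 7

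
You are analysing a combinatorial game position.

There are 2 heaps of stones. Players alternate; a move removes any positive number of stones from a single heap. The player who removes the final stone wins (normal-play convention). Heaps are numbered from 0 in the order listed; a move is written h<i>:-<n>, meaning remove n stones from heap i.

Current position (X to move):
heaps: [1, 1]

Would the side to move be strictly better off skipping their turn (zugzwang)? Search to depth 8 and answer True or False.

ply 1, X at (1,1) | h0:-1=-1→(0,1)*; h1:-1=-1→(1,0)
ply 2, O at (0,1) | h1:-1=+1→(0,0)*
ply 3: (0,0) is terminal -1 (X); from (1,1) depth 8
if X skipped the turn, O would face:
~ ply 1, O at (1,1) | h0:-1=-1→(0,1)*; h1:-1=-1→(1,0)
~ ply 2, X at (0,1) | h1:-1=+1→(0,0)*
~ ply 3: (0,0) is terminal -1 (O); from (1,1) depth 8
compare (X): move=-1 vs pass=+1

zugzwang((1,1), X) = True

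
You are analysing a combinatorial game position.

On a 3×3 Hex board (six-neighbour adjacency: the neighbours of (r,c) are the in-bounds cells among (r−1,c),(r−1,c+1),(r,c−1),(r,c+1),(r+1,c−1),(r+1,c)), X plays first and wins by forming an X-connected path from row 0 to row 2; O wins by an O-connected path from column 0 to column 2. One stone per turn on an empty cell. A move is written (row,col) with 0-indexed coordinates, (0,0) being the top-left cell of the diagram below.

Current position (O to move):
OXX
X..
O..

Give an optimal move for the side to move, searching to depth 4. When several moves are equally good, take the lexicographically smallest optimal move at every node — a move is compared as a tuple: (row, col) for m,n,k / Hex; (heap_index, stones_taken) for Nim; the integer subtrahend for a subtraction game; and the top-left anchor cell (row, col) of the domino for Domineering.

O's best at [OXX/X../O..]: (1,2)

p1 O@[OXX/X../O..]: (1,1)[OXX/XO./O..]-1 (1,2)[OXX/X.O/O..]+1* (2,1)[OXX/X../OO.]+1 (2,2)[OXX/X../O.O]-1
p2 X@[OXX/X.O/O..]: (1,1)[OXX/XXO/O..]-1* (2,1)[OXX/X.O/OX.]-1 (2,2)[OXX/X.O/O.X]-1
p3 O@[OXX/XXO/O..]: (2,1)[OXX/XXO/OO.]+1* (2,2)[OXX/XXO/O.O]-1
p4 X@[OXX/XXO/OO.] terminal -1; root [OXX/X../O..] d4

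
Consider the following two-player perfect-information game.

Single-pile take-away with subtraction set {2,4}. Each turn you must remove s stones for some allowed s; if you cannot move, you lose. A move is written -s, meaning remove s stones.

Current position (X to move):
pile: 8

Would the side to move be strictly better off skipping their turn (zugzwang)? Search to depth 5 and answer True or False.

zugzwang(8, X) = False

[8] X move#1: -2:+1/6*, -4:-1/4
[6] O move#2: -2:-1/4*, -4:-1/2
[4] X move#3: -2:-1/2, -4:+1/0*
[0] end (terminal -1, O#4); searched 8 to 5
pass branch (O moves first from the same position):
  | [8] O move#1: -2:+1/6*, -4:-1/4
  | [6] X move#2: -2:-1/4*, -4:-1/2
  | [4] O move#3: -2:-1/2, -4:+1/0*
  | [0] end (terminal -1, X#4); searched 8 to 5
X moving scores +1; X passing scores -1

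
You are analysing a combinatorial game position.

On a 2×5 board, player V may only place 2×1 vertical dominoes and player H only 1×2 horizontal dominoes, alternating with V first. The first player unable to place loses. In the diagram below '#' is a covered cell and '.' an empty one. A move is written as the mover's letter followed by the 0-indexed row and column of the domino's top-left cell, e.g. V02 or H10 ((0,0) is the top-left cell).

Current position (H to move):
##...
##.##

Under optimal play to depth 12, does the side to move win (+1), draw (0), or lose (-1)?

[##.../##.##] H move#1: H02:+1/####./##.##*, H03:-1/##.##/##.##
[####./##.##] end (terminal -1, V#2); searched ##.../##.## to 12

value(##.../##.##, H) = +1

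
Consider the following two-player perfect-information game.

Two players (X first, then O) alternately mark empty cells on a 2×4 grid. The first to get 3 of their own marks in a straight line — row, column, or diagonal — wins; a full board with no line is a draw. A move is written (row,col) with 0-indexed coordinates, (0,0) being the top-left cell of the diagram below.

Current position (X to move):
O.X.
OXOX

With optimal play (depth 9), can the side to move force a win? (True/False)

[O.X./OXOX] X move#1: (0,1):+0/OXX./OXOX*, (0,3):+0/O.XX/OXOX
[OXX./OXOX] O move#2: (0,3):+0/OXXO/OXOX*
[OXXO/OXOX] end (terminal +0, X#3); searched O.X./OXOX to 9

X winning at [O.X./OXOX]: False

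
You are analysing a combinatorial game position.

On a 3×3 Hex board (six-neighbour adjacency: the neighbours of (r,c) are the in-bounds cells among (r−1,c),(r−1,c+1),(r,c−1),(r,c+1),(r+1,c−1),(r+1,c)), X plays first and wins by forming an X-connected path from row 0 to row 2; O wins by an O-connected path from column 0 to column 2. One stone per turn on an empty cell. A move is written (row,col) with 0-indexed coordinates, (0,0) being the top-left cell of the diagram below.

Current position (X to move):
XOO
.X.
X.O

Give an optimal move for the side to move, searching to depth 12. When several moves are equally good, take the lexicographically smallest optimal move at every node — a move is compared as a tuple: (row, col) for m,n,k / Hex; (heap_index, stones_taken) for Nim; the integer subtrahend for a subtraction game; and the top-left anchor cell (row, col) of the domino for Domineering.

p1 X@[XOO/.X./X.O]: (1,0)[XOO/XX./X.O]+1* (1,2)[XOO/.XX/X.O]-1 (2,1)[XOO/.X./XXO]-1
p2 O@[XOO/XX./X.O] terminal -1; root [XOO/.X./X.O] d12

X's best at [XOO/.X./X.O]: (1,0)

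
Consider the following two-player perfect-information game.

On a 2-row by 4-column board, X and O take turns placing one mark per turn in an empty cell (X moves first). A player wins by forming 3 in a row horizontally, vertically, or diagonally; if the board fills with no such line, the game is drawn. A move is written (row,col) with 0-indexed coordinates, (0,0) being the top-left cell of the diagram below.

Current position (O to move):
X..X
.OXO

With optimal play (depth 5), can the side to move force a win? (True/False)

ply 1, O at X..X/.OXO | (0,1)=+0→XO.X/.OXO*; (0,2)=+0→X.OX/.OXO; (1,0)=+0→X..X/OOXO
ply 2, X at XO.X/.OXO | (0,2)=+0→XOXX/.OXO*; (1,0)=+0→XO.X/XOXO
ply 3, O at XOXX/.OXO | (1,0)=+0→XOXX/OOXO*
ply 4: XOXX/OOXO is terminal +0 (X); from X..X/.OXO depth 5

O winning at [X..X/.OXO]: False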